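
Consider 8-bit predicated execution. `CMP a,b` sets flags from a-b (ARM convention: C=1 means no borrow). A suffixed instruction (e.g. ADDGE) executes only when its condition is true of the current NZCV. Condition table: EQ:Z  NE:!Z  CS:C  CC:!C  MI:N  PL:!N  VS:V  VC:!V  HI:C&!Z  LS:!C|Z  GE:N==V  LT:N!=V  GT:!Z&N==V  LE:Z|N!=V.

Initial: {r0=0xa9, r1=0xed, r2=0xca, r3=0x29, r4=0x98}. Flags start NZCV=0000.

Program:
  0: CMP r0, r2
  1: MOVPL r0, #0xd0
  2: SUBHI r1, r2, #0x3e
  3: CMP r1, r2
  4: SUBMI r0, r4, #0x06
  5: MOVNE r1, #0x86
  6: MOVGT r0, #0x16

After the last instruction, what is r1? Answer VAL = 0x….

VAL = 0x86

[0] flags=1000 → (cmp)
[1] flags=1000 PL?F → skip
[2] flags=1000 HI?F → skip
[3] flags=0010 → (cmp)
[4] flags=0010 MI?F → skip
[5] flags=0010 NE?T → r1=0x86
[6] flags=0010 GT?T → r0=0x16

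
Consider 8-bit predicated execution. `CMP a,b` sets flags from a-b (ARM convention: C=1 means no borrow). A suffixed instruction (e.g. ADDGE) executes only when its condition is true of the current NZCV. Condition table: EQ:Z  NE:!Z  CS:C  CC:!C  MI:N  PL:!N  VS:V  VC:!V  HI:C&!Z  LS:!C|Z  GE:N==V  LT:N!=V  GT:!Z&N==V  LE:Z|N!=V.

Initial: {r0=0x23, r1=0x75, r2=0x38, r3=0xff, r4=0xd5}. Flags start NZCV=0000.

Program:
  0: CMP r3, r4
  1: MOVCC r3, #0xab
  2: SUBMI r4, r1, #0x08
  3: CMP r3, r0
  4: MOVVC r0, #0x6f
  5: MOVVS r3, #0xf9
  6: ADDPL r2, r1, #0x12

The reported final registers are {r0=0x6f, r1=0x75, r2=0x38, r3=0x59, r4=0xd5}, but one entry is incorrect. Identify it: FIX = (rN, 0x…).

FIX = (r3, 0xff)

[0] flags=0010 → (cmp)
[1] flags=0010 CC?F → skip
[2] flags=0010 MI?F → skip
[3] flags=1010 → (cmp)
[4] flags=1010 VC?T → r0=0x6f
[5] flags=1010 VS?F → skip
[6] flags=1010 PL?F → skip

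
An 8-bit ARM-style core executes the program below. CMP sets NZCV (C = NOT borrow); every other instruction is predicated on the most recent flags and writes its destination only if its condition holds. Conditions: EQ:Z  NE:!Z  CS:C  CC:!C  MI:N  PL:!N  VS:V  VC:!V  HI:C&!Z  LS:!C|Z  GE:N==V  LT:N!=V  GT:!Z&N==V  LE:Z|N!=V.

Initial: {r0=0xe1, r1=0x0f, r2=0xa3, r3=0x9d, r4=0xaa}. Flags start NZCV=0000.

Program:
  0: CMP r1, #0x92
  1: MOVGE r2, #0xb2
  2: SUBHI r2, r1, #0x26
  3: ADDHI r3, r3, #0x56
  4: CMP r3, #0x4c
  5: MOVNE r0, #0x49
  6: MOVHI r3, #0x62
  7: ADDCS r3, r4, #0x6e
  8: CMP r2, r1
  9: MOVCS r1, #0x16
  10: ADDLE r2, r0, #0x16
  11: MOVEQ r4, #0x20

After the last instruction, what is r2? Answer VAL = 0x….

[0] flags=0000 → (cmp)
[1] flags=0000 GE?T → r2=0xb2
[2] flags=0000 HI?F → skip
[3] flags=0000 HI?F → skip
[4] flags=0011 → (cmp)
[5] flags=0011 NE?T → r0=0x49
[6] flags=0011 HI?T → r3=0x62
[7] flags=0011 CS?T → r3=0x18
[8] flags=1010 → (cmp)
[9] flags=1010 CS?T → r1=0x16
[10] flags=1010 LE?T → r2=0x5f
[11] flags=1010 EQ?F → skip

VAL = 0x5f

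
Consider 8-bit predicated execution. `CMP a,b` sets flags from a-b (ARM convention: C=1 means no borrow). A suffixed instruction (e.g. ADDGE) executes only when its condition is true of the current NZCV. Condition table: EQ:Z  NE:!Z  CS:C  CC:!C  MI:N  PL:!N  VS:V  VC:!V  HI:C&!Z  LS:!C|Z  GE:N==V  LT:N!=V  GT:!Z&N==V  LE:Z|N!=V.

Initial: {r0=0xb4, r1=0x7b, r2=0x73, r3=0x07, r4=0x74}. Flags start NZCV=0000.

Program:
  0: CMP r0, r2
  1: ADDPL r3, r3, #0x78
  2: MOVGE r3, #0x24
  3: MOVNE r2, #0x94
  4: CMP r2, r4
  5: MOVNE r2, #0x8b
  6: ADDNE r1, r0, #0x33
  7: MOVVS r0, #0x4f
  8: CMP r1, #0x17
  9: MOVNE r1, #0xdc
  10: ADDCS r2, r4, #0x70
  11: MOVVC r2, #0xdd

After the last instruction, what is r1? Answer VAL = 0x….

VAL = 0xdc

0: ✓ CMP  NZCV=0011
1: ✓ ADDPL  r3←0x7f
2: · MOVGE
3: ✓ MOVNE  r2←0x94
4: ✓ CMP  NZCV=0011
5: ✓ MOVNE  r2←0x8b
6: ✓ ADDNE  r1←0xe7
7: ✓ MOVVS  r0←0x4f
8: ✓ CMP  NZCV=1010
9: ✓ MOVNE  r1←0xdc
10: ✓ ADDCS  r2←0xe4
11: ✓ MOVVC  r2←0xdd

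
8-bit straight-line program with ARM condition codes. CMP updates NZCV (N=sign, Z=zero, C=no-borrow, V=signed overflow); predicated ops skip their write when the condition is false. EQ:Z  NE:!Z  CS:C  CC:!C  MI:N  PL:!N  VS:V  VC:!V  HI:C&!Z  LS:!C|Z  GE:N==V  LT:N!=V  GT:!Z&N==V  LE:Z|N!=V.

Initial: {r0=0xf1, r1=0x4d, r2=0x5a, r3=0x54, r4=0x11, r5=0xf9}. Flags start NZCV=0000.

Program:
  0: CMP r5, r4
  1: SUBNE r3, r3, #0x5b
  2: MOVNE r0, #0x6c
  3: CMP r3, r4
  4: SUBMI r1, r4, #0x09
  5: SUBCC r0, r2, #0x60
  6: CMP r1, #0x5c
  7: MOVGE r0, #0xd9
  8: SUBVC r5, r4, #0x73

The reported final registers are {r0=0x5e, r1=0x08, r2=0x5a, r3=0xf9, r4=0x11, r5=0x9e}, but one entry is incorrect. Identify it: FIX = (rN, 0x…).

FIX = (r0, 0x6c)

0: ✓ CMP  NZCV=1010
1: ✓ SUBNE  r3←0xf9
2: ✓ MOVNE  r0←0x6c
3: ✓ CMP  NZCV=1010
4: ✓ SUBMI  r1←0x08
5: · SUBCC
6: ✓ CMP  NZCV=1000
7: · MOVGE
8: ✓ SUBVC  r5←0x9e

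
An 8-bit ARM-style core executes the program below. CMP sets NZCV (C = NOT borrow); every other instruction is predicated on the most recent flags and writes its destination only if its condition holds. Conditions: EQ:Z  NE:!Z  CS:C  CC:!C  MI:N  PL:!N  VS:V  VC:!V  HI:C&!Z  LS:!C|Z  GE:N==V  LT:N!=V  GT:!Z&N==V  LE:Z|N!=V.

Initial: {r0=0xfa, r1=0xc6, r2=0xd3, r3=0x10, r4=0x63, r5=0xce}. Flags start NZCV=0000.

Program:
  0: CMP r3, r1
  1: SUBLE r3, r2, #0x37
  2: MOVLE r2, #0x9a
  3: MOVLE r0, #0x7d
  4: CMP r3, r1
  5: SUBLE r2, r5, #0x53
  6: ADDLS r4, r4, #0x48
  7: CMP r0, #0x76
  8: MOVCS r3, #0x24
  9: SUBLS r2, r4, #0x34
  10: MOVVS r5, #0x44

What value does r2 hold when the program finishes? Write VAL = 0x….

VAL = 0xd3

[0] flags=0000 → (cmp)
[1] flags=0000 LE?F → skip
[2] flags=0000 LE?F → skip
[3] flags=0000 LE?F → skip
[4] flags=0000 → (cmp)
[5] flags=0000 LE?F → skip
[6] flags=0000 LS?T → r4=0xab
[7] flags=1010 → (cmp)
[8] flags=1010 CS?T → r3=0x24
[9] flags=1010 LS?F → skip
[10] flags=1010 VS?F → skip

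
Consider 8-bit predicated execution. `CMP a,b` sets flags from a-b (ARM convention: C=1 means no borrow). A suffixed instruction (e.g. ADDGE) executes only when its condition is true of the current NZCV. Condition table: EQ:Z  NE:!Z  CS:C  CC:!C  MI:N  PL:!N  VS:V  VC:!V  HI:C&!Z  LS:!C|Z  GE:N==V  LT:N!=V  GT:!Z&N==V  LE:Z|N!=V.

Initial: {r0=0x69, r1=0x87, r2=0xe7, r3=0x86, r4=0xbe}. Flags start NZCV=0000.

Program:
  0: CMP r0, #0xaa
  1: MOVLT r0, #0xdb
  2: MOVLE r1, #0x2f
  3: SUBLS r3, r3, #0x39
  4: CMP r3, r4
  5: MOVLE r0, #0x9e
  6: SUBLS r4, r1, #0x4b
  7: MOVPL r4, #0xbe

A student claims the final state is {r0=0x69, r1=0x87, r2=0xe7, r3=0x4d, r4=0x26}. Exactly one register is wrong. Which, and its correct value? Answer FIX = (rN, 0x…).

FIX = (r4, 0x3c)

0: ✓ CMP  NZCV=1001
1: · MOVLT
2: · MOVLE
3: ✓ SUBLS  r3←0x4d
4: ✓ CMP  NZCV=1001
5: · MOVLE
6: ✓ SUBLS  r4←0x3c
7: · MOVPL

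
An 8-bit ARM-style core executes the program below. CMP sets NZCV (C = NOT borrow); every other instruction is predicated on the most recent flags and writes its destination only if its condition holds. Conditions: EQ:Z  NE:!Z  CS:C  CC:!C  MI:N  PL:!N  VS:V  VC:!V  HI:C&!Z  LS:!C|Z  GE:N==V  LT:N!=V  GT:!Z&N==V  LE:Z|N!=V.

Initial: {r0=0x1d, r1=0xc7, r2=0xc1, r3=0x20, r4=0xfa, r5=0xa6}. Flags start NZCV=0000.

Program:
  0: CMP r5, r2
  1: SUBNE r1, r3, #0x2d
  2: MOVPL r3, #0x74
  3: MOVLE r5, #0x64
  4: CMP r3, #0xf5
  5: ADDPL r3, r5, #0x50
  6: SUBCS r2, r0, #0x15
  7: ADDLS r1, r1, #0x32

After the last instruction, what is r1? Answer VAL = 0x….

VAL = 0x25

[0] flags=1000 → (cmp)
[1] flags=1000 NE?T → r1=0xf3
[2] flags=1000 PL?F → skip
[3] flags=1000 LE?T → r5=0x64
[4] flags=0000 → (cmp)
[5] flags=0000 PL?T → r3=0xb4
[6] flags=0000 CS?F → skip
[7] flags=0000 LS?T → r1=0x25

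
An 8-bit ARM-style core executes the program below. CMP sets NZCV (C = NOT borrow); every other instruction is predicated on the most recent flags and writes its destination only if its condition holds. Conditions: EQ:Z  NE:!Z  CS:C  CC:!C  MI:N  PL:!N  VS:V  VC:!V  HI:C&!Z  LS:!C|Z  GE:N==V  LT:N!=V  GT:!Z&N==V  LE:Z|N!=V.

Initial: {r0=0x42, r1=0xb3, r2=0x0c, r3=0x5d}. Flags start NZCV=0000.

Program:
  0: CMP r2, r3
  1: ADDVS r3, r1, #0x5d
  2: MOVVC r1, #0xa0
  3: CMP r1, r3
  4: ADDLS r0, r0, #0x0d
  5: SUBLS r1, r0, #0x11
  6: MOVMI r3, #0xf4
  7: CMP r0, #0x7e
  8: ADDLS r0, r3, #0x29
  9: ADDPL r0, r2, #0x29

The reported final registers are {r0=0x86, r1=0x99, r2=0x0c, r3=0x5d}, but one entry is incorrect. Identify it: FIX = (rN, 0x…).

[0] flags=1000 → (cmp)
[1] flags=1000 VS?F → skip
[2] flags=1000 VC?T → r1=0xa0
[3] flags=0011 → (cmp)
[4] flags=0011 LS?F → skip
[5] flags=0011 LS?F → skip
[6] flags=0011 MI?F → skip
[7] flags=1000 → (cmp)
[8] flags=1000 LS?T → r0=0x86
[9] flags=1000 PL?F → skip

FIX = (r1, 0xa0)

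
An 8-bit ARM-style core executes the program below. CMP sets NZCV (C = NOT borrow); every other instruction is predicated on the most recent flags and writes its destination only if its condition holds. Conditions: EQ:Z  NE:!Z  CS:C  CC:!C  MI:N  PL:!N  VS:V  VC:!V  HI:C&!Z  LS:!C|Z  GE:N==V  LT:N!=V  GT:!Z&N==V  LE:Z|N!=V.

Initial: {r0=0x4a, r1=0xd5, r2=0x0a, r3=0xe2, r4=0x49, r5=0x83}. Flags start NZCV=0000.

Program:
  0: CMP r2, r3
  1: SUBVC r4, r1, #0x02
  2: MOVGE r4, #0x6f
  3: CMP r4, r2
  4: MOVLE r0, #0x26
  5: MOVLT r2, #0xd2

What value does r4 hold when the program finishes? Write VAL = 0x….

0: ✓ CMP  NZCV=0000
1: ✓ SUBVC  r4←0xd3
2: ✓ MOVGE  r4←0x6f
3: ✓ CMP  NZCV=0010
4: · MOVLE
5: · MOVLT

VAL = 0x6f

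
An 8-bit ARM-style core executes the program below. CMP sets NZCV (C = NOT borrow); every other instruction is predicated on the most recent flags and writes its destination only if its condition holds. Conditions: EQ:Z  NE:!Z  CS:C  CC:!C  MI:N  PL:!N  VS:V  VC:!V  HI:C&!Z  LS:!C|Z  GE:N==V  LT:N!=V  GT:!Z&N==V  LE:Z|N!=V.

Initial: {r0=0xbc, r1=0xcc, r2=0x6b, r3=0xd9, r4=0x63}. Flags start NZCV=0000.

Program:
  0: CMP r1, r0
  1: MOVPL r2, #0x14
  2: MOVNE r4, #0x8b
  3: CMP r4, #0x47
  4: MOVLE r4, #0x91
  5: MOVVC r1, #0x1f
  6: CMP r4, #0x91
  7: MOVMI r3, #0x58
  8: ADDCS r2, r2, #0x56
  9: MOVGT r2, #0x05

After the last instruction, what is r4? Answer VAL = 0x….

0: ✓ CMP  NZCV=0010
1: ✓ MOVPL  r2←0x14
2: ✓ MOVNE  r4←0x8b
3: ✓ CMP  NZCV=0011
4: ✓ MOVLE  r4←0x91
5: · MOVVC
6: ✓ CMP  NZCV=0110
7: · MOVMI
8: ✓ ADDCS  r2←0x6a
9: · MOVGT

VAL = 0x91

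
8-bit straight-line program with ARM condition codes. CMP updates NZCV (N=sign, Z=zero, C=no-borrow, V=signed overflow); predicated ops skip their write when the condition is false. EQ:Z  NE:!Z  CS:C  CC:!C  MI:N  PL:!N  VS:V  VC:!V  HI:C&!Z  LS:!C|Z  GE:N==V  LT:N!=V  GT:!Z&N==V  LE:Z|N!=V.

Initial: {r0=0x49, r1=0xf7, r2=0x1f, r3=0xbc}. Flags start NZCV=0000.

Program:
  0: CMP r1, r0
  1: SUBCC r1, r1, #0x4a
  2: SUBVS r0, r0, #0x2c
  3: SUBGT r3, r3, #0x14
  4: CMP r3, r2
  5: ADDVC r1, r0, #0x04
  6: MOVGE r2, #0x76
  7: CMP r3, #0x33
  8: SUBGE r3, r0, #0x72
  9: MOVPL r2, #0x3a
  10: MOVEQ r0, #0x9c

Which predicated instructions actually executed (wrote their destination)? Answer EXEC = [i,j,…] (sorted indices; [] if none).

0: ✓ CMP  NZCV=1010
1: · SUBCC
2: · SUBVS
3: · SUBGT
4: ✓ CMP  NZCV=1010
5: ✓ ADDVC  r1←0x4d
6: · MOVGE
7: ✓ CMP  NZCV=1010
8: · SUBGE
9: · MOVPL
10: · MOVEQ

EXEC = [5]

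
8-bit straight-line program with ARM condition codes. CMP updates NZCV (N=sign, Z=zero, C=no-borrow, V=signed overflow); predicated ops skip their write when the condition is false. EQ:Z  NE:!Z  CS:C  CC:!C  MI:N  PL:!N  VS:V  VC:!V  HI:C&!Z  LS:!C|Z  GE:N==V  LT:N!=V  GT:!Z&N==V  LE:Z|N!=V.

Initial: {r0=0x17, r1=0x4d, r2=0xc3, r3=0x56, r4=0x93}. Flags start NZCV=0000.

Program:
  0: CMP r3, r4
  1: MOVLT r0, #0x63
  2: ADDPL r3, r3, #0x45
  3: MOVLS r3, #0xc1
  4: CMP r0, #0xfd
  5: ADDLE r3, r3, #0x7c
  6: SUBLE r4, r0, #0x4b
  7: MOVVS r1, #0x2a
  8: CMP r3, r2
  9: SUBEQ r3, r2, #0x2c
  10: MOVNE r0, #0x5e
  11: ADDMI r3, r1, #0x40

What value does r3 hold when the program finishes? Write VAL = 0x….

VAL = 0x8d

[0] flags=1001 → (cmp)
[1] flags=1001 LT?F → skip
[2] flags=1001 PL?F → skip
[3] flags=1001 LS?T → r3=0xc1
[4] flags=0000 → (cmp)
[5] flags=0000 LE?F → skip
[6] flags=0000 LE?F → skip
[7] flags=0000 VS?F → skip
[8] flags=1000 → (cmp)
[9] flags=1000 EQ?F → skip
[10] flags=1000 NE?T → r0=0x5e
[11] flags=1000 MI?T → r3=0x8d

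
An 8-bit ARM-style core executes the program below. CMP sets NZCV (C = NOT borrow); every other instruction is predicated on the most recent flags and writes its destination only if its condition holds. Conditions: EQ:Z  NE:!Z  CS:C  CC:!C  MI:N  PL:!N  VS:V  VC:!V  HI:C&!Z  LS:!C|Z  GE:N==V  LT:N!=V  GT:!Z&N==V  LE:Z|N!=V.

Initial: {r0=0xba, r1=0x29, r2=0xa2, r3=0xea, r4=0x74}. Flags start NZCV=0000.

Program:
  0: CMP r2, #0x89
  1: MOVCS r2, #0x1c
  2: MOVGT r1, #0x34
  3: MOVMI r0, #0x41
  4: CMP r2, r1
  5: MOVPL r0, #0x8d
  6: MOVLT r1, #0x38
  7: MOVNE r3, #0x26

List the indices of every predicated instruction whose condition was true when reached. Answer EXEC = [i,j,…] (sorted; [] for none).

EXEC = [1,2,6,7]

[0] flags=0010 → (cmp)
[1] flags=0010 CS?T → r2=0x1c
[2] flags=0010 GT?T → r1=0x34
[3] flags=0010 MI?F → skip
[4] flags=1000 → (cmp)
[5] flags=1000 PL?F → skip
[6] flags=1000 LT?T → r1=0x38
[7] flags=1000 NE?T → r3=0x26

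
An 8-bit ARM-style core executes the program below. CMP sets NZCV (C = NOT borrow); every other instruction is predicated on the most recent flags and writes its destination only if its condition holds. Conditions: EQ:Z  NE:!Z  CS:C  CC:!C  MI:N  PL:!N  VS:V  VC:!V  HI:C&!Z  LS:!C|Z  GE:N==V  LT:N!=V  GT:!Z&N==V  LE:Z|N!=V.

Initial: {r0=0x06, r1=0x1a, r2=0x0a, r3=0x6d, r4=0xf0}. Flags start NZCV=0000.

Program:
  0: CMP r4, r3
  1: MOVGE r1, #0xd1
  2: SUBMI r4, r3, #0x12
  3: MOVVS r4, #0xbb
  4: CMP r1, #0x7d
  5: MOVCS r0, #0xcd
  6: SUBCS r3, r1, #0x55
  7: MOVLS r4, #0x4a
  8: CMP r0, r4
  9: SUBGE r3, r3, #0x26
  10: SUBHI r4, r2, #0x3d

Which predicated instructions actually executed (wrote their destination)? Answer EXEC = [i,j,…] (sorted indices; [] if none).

0: ✓ CMP  NZCV=1010
1: · MOVGE
2: ✓ SUBMI  r4←0x5b
3: · MOVVS
4: ✓ CMP  NZCV=1000
5: · MOVCS
6: · SUBCS
7: ✓ MOVLS  r4←0x4a
8: ✓ CMP  NZCV=1000
9: · SUBGE
10: · SUBHI

EXEC = [2,7]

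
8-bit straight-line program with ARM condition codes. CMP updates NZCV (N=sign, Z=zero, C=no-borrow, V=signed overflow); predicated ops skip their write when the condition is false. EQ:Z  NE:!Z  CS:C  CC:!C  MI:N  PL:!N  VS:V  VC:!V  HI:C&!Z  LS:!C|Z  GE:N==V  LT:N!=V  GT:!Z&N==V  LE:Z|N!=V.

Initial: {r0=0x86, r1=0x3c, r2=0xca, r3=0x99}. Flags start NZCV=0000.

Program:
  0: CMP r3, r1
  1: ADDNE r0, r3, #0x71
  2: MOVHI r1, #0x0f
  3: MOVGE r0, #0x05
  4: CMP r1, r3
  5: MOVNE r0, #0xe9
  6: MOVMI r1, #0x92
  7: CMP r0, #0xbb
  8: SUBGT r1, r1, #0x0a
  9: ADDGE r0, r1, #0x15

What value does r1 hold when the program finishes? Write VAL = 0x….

[0] flags=0011 → (cmp)
[1] flags=0011 NE?T → r0=0x0a
[2] flags=0011 HI?T → r1=0x0f
[3] flags=0011 GE?F → skip
[4] flags=0000 → (cmp)
[5] flags=0000 NE?T → r0=0xe9
[6] flags=0000 MI?F → skip
[7] flags=0010 → (cmp)
[8] flags=0010 GT?T → r1=0x05
[9] flags=0010 GE?T → r0=0x1a

VAL = 0x05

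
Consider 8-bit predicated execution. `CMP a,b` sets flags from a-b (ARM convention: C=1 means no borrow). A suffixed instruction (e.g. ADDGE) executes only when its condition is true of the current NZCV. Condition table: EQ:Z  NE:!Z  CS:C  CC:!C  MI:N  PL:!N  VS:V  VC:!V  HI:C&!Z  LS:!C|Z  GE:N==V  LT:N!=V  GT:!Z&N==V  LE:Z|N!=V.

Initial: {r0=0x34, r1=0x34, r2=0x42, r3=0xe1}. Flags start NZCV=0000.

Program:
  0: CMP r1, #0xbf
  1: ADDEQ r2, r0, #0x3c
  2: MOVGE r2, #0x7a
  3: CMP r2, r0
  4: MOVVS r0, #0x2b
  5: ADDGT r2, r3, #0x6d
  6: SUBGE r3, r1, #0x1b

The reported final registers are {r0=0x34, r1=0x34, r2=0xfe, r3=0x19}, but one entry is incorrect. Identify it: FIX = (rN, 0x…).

FIX = (r2, 0x4e)

0: ✓ CMP  NZCV=0000
1: · ADDEQ
2: ✓ MOVGE  r2←0x7a
3: ✓ CMP  NZCV=0010
4: · MOVVS
5: ✓ ADDGT  r2←0x4e
6: ✓ SUBGE  r3←0x19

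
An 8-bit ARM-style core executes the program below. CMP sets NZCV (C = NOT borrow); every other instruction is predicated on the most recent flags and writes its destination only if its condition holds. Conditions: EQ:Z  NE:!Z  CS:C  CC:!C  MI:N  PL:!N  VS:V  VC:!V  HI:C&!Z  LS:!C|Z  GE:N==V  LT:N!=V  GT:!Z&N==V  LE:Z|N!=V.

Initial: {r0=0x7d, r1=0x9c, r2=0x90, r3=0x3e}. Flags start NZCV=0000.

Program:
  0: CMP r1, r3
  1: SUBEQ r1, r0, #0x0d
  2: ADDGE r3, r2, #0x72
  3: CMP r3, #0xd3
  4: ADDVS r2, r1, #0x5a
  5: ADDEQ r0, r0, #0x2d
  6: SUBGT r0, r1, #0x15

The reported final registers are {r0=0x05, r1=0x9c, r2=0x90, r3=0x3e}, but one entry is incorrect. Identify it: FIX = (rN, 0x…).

0: ✓ CMP  NZCV=0011
1: · SUBEQ
2: · ADDGE
3: ✓ CMP  NZCV=0000
4: · ADDVS
5: · ADDEQ
6: ✓ SUBGT  r0←0x87

FIX = (r0, 0x87)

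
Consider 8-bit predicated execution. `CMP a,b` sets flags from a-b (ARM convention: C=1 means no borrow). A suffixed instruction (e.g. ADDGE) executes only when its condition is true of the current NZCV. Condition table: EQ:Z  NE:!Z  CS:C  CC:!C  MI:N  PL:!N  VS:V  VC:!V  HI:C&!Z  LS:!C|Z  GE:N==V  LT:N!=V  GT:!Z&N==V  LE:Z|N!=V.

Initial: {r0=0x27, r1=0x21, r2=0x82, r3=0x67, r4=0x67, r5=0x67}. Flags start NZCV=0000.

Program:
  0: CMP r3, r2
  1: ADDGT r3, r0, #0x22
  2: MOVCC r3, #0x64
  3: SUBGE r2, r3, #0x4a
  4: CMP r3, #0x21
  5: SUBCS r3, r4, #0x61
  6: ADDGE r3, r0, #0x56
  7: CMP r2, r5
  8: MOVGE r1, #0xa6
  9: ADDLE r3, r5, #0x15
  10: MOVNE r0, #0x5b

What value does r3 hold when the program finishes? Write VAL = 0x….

VAL = 0x7c

0: ✓ CMP  NZCV=1001
1: ✓ ADDGT  r3←0x49
2: ✓ MOVCC  r3←0x64
3: ✓ SUBGE  r2←0x1a
4: ✓ CMP  NZCV=0010
5: ✓ SUBCS  r3←0x06
6: ✓ ADDGE  r3←0x7d
7: ✓ CMP  NZCV=1000
8: · MOVGE
9: ✓ ADDLE  r3←0x7c
10: ✓ MOVNE  r0←0x5b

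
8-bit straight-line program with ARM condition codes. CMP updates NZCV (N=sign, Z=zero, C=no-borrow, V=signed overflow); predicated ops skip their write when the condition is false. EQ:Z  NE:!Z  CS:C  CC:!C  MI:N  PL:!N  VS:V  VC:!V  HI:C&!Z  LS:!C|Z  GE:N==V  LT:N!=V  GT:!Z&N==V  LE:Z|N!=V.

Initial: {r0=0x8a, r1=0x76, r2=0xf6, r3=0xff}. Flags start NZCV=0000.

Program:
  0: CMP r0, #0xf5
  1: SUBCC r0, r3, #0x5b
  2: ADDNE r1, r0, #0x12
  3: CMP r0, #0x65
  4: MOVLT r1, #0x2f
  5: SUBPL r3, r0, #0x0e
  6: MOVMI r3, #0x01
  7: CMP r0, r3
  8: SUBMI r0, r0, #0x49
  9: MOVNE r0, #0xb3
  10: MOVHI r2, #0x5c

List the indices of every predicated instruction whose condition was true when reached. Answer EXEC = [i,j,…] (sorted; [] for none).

EXEC = [1,2,4,5,9,10]

[0] flags=1000 → (cmp)
[1] flags=1000 CC?T → r0=0xa4
[2] flags=1000 NE?T → r1=0xb6
[3] flags=0011 → (cmp)
[4] flags=0011 LT?T → r1=0x2f
[5] flags=0011 PL?T → r3=0x96
[6] flags=0011 MI?F → skip
[7] flags=0010 → (cmp)
[8] flags=0010 MI?F → skip
[9] flags=0010 NE?T → r0=0xb3
[10] flags=0010 HI?T → r2=0x5c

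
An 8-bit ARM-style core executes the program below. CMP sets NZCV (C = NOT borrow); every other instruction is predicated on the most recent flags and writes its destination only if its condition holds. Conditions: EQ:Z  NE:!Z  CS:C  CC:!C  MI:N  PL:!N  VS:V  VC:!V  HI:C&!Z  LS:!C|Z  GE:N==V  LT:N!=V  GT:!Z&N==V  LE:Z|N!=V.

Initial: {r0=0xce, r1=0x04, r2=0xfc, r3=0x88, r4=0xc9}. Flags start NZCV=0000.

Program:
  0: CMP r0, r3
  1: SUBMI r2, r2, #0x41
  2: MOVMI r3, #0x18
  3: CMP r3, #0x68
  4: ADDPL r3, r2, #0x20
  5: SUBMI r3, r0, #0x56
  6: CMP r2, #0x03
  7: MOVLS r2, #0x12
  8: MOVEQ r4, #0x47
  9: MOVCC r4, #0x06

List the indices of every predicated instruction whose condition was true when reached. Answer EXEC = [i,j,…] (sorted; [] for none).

EXEC = [4]

[0] flags=0010 → (cmp)
[1] flags=0010 MI?F → skip
[2] flags=0010 MI?F → skip
[3] flags=0011 → (cmp)
[4] flags=0011 PL?T → r3=0x1c
[5] flags=0011 MI?F → skip
[6] flags=1010 → (cmp)
[7] flags=1010 LS?F → skip
[8] flags=1010 EQ?F → skip
[9] flags=1010 CC?F → skip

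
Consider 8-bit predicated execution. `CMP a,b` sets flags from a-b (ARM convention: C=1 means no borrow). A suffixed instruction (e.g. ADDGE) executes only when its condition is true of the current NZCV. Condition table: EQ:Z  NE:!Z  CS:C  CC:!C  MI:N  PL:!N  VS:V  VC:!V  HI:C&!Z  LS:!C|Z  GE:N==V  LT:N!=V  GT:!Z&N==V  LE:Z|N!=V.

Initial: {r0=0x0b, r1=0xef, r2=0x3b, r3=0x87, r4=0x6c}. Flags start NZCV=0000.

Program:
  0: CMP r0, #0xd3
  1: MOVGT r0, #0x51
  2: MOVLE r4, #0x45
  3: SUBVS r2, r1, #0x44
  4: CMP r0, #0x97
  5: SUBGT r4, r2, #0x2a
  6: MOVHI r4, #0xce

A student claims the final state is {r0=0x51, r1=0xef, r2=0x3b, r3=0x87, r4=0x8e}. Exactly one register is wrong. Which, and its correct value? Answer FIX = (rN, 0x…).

FIX = (r4, 0x11)

[0] flags=0000 → (cmp)
[1] flags=0000 GT?T → r0=0x51
[2] flags=0000 LE?F → skip
[3] flags=0000 VS?F → skip
[4] flags=1001 → (cmp)
[5] flags=1001 GT?T → r4=0x11
[6] flags=1001 HI?F → skip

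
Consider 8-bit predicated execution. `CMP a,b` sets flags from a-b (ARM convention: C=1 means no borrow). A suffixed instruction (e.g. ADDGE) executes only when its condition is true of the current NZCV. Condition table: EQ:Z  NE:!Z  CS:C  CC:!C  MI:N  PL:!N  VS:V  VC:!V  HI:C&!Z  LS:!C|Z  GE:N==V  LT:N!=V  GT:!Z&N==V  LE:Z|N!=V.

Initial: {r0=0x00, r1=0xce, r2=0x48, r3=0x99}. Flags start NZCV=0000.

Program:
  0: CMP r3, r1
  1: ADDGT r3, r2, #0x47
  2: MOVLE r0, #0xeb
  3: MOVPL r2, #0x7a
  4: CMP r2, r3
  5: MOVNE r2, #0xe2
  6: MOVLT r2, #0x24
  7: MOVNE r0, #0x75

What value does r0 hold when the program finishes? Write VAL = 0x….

[0] flags=1000 → (cmp)
[1] flags=1000 GT?F → skip
[2] flags=1000 LE?T → r0=0xeb
[3] flags=1000 PL?F → skip
[4] flags=1001 → (cmp)
[5] flags=1001 NE?T → r2=0xe2
[6] flags=1001 LT?F → skip
[7] flags=1001 NE?T → r0=0x75

VAL = 0x75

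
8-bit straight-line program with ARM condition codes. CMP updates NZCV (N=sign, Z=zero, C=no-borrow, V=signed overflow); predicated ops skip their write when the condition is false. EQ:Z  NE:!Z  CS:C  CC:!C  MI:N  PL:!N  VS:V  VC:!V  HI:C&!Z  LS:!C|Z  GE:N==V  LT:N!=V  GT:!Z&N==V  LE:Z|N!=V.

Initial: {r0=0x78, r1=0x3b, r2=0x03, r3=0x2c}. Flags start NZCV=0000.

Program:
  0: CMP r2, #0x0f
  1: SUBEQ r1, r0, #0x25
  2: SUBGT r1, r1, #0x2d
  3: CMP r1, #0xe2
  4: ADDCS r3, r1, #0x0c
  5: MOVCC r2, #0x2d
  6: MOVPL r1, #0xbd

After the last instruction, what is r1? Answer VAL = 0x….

VAL = 0xbd

[0] flags=1000 → (cmp)
[1] flags=1000 EQ?F → skip
[2] flags=1000 GT?F → skip
[3] flags=0000 → (cmp)
[4] flags=0000 CS?F → skip
[5] flags=0000 CC?T → r2=0x2d
[6] flags=0000 PL?T → r1=0xbd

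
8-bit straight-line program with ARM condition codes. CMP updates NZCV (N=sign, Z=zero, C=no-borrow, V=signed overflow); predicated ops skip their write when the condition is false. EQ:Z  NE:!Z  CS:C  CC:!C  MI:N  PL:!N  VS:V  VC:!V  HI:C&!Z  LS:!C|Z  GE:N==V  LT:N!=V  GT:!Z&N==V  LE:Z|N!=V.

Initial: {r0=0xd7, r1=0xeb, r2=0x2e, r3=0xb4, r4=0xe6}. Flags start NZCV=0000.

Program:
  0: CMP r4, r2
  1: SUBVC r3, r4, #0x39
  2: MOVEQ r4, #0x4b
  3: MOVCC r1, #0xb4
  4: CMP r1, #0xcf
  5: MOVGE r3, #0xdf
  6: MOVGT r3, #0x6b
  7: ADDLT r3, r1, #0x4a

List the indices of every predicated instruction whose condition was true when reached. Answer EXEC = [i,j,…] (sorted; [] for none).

EXEC = [1,5,6]

[0] flags=1010 → (cmp)
[1] flags=1010 VC?T → r3=0xad
[2] flags=1010 EQ?F → skip
[3] flags=1010 CC?F → skip
[4] flags=0010 → (cmp)
[5] flags=0010 GE?T → r3=0xdf
[6] flags=0010 GT?T → r3=0x6b
[7] flags=0010 LT?F → skip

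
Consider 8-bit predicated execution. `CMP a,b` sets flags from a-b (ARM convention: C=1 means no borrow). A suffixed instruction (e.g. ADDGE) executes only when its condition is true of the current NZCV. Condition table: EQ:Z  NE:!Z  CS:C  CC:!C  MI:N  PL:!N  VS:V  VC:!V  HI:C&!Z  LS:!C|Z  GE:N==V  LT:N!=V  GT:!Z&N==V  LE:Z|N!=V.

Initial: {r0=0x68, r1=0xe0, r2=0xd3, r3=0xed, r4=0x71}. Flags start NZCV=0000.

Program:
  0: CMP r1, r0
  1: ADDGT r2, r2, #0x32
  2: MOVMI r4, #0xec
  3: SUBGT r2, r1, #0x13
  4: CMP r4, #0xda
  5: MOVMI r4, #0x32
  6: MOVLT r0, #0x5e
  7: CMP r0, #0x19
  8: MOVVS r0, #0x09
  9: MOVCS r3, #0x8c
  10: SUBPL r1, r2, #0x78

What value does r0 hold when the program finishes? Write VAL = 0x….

0: ✓ CMP  NZCV=0011
1: · ADDGT
2: · MOVMI
3: · SUBGT
4: ✓ CMP  NZCV=1001
5: ✓ MOVMI  r4←0x32
6: · MOVLT
7: ✓ CMP  NZCV=0010
8: · MOVVS
9: ✓ MOVCS  r3←0x8c
10: ✓ SUBPL  r1←0x5b

VAL = 0x68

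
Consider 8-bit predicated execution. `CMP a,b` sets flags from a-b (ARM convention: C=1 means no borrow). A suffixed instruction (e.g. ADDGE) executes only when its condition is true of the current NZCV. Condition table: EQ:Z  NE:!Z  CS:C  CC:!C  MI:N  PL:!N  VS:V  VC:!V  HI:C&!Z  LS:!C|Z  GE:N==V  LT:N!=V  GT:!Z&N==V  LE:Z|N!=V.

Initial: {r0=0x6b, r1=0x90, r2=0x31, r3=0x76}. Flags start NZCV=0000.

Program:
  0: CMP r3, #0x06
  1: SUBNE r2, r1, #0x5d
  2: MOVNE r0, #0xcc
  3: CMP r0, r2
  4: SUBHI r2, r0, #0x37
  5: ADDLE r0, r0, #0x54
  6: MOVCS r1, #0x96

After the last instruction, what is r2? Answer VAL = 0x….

VAL = 0x95

0: ✓ CMP  NZCV=0010
1: ✓ SUBNE  r2←0x33
2: ✓ MOVNE  r0←0xcc
3: ✓ CMP  NZCV=1010
4: ✓ SUBHI  r2←0x95
5: ✓ ADDLE  r0←0x20
6: ✓ MOVCS  r1←0x96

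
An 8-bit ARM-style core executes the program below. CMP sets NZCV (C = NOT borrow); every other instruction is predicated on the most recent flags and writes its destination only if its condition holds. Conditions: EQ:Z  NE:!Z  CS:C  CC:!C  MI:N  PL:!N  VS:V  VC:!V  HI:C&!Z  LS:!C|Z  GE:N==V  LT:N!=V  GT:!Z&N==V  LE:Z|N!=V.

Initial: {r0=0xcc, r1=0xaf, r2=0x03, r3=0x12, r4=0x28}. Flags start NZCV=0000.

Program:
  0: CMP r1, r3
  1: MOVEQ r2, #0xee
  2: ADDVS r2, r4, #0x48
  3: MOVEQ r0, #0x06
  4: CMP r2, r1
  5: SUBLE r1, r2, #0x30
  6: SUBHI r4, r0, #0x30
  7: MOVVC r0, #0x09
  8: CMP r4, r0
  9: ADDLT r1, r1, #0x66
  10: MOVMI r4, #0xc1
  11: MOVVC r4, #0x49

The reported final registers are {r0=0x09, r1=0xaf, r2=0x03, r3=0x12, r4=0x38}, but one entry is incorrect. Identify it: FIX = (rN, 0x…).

[0] flags=1010 → (cmp)
[1] flags=1010 EQ?F → skip
[2] flags=1010 VS?F → skip
[3] flags=1010 EQ?F → skip
[4] flags=0000 → (cmp)
[5] flags=0000 LE?F → skip
[6] flags=0000 HI?F → skip
[7] flags=0000 VC?T → r0=0x09
[8] flags=0010 → (cmp)
[9] flags=0010 LT?F → skip
[10] flags=0010 MI?F → skip
[11] flags=0010 VC?T → r4=0x49

FIX = (r4, 0x49)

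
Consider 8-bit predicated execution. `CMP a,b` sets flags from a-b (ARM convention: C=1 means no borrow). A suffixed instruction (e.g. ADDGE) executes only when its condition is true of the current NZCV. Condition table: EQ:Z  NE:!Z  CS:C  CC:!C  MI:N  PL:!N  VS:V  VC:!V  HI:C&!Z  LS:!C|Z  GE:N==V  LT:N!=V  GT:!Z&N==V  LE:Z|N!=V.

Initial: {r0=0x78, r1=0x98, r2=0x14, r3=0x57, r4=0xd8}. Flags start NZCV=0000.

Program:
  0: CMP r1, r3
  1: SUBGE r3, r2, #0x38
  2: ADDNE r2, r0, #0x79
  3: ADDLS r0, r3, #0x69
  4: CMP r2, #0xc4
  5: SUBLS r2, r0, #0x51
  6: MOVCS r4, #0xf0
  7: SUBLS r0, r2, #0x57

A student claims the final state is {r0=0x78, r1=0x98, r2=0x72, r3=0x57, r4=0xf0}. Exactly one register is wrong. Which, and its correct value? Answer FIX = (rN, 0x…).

FIX = (r2, 0xf1)

0: ✓ CMP  NZCV=0011
1: · SUBGE
2: ✓ ADDNE  r2←0xf1
3: · ADDLS
4: ✓ CMP  NZCV=0010
5: · SUBLS
6: ✓ MOVCS  r4←0xf0
7: · SUBLS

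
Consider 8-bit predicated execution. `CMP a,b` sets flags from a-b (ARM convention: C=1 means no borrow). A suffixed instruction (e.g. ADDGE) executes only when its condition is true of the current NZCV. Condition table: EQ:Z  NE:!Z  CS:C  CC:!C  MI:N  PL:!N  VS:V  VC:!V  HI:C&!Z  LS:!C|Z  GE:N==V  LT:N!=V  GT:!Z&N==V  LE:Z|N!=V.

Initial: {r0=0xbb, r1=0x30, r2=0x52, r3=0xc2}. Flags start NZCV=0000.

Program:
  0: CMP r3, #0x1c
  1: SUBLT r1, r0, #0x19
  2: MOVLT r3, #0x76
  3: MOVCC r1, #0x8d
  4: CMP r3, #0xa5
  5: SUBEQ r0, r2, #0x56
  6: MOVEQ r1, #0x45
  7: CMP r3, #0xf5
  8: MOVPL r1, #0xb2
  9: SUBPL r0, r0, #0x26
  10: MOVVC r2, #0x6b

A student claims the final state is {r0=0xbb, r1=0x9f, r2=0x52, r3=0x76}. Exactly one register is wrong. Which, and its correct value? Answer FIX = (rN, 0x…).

[0] flags=1010 → (cmp)
[1] flags=1010 LT?T → r1=0xa2
[2] flags=1010 LT?T → r3=0x76
[3] flags=1010 CC?F → skip
[4] flags=1001 → (cmp)
[5] flags=1001 EQ?F → skip
[6] flags=1001 EQ?F → skip
[7] flags=1001 → (cmp)
[8] flags=1001 PL?F → skip
[9] flags=1001 PL?F → skip
[10] flags=1001 VC?F → skip

FIX = (r1, 0xa2)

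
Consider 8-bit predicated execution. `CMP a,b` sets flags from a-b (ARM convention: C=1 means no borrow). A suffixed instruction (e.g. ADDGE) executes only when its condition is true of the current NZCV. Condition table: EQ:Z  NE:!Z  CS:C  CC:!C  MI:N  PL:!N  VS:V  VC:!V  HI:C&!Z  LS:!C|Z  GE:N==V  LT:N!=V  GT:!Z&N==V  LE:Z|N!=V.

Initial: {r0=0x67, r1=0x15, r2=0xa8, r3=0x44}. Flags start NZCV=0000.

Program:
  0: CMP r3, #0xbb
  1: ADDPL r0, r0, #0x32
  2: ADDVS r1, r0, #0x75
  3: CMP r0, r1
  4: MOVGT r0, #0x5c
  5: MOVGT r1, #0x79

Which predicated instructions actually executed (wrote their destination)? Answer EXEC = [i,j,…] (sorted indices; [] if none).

EXEC = [2,4,5]

[0] flags=1001 → (cmp)
[1] flags=1001 PL?F → skip
[2] flags=1001 VS?T → r1=0xdc
[3] flags=1001 → (cmp)
[4] flags=1001 GT?T → r0=0x5c
[5] flags=1001 GT?T → r1=0x79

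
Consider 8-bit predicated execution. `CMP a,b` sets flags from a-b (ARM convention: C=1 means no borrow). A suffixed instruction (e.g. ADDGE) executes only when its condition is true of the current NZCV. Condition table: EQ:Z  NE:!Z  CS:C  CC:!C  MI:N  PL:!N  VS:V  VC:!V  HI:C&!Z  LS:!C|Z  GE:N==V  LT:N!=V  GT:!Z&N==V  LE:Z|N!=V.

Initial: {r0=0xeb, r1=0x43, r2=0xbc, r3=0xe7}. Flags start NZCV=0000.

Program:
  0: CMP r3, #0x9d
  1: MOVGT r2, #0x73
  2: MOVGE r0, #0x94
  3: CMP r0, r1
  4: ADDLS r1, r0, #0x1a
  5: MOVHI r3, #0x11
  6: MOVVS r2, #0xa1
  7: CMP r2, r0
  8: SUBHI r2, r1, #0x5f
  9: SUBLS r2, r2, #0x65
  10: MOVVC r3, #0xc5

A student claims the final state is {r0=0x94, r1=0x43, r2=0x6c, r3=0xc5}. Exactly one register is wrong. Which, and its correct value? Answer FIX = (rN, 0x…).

FIX = (r2, 0xe4)

[0] flags=0010 → (cmp)
[1] flags=0010 GT?T → r2=0x73
[2] flags=0010 GE?T → r0=0x94
[3] flags=0011 → (cmp)
[4] flags=0011 LS?F → skip
[5] flags=0011 HI?T → r3=0x11
[6] flags=0011 VS?T → r2=0xa1
[7] flags=0010 → (cmp)
[8] flags=0010 HI?T → r2=0xe4
[9] flags=0010 LS?F → skip
[10] flags=0010 VC?T → r3=0xc5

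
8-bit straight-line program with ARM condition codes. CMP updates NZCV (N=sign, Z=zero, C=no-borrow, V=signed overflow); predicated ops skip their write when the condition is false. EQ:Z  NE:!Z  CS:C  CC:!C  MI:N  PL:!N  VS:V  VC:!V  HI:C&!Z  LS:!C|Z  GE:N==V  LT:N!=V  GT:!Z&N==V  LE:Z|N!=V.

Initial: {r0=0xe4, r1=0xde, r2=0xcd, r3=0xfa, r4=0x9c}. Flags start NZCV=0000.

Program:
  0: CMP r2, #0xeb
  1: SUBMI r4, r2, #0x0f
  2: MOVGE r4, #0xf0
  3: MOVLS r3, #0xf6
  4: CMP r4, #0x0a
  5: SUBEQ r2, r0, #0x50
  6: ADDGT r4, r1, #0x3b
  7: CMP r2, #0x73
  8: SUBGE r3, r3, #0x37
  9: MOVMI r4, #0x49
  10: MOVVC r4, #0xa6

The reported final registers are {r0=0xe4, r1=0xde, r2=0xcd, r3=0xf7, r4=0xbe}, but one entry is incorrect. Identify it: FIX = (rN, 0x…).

[0] flags=1000 → (cmp)
[1] flags=1000 MI?T → r4=0xbe
[2] flags=1000 GE?F → skip
[3] flags=1000 LS?T → r3=0xf6
[4] flags=1010 → (cmp)
[5] flags=1010 EQ?F → skip
[6] flags=1010 GT?F → skip
[7] flags=0011 → (cmp)
[8] flags=0011 GE?F → skip
[9] flags=0011 MI?F → skip
[10] flags=0011 VC?F → skip

FIX = (r3, 0xf6)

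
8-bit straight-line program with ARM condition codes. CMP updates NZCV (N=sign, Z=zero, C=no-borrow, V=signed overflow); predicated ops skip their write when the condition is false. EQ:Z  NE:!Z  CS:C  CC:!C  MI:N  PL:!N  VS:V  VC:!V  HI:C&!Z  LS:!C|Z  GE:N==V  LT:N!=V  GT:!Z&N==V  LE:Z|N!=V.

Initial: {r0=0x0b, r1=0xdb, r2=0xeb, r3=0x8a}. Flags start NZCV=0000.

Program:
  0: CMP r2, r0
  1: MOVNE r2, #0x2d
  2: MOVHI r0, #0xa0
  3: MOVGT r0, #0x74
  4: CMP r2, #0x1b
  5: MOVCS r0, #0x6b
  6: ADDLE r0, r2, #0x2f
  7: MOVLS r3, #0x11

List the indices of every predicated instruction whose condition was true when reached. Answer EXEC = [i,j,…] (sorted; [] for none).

EXEC = [1,2,5]

[0] flags=1010 → (cmp)
[1] flags=1010 NE?T → r2=0x2d
[2] flags=1010 HI?T → r0=0xa0
[3] flags=1010 GT?F → skip
[4] flags=0010 → (cmp)
[5] flags=0010 CS?T → r0=0x6b
[6] flags=0010 LE?F → skip
[7] flags=0010 LS?F → skip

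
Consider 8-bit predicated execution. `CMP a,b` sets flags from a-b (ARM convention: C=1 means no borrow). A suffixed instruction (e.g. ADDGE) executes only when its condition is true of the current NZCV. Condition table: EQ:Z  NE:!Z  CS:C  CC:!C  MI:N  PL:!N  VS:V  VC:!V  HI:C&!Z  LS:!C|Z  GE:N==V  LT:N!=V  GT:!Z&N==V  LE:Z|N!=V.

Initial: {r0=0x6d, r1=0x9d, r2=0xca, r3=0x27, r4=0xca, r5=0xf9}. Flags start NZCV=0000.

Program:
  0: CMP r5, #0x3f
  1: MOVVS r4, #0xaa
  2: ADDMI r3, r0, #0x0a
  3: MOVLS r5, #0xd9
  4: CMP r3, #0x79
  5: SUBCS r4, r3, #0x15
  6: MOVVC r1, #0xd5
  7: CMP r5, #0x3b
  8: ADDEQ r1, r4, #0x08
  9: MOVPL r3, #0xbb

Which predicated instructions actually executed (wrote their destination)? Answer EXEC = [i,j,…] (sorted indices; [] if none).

EXEC = [2,6]

[0] flags=1010 → (cmp)
[1] flags=1010 VS?F → skip
[2] flags=1010 MI?T → r3=0x77
[3] flags=1010 LS?F → skip
[4] flags=1000 → (cmp)
[5] flags=1000 CS?F → skip
[6] flags=1000 VC?T → r1=0xd5
[7] flags=1010 → (cmp)
[8] flags=1010 EQ?F → skip
[9] flags=1010 PL?F → skip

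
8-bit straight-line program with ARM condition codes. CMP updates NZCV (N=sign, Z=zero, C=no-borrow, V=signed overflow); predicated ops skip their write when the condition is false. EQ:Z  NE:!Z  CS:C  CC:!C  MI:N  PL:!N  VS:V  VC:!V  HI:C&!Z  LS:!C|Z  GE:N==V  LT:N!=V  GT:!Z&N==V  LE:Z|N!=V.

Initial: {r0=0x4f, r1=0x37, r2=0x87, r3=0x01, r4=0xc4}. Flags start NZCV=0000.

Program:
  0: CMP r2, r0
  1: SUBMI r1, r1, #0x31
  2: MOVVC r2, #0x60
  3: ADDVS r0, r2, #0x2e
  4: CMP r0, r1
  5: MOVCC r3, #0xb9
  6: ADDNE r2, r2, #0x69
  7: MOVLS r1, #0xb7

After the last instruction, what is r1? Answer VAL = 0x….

0: ✓ CMP  NZCV=0011
1: · SUBMI
2: · MOVVC
3: ✓ ADDVS  r0←0xb5
4: ✓ CMP  NZCV=0011
5: · MOVCC
6: ✓ ADDNE  r2←0xf0
7: · MOVLS

VAL = 0x37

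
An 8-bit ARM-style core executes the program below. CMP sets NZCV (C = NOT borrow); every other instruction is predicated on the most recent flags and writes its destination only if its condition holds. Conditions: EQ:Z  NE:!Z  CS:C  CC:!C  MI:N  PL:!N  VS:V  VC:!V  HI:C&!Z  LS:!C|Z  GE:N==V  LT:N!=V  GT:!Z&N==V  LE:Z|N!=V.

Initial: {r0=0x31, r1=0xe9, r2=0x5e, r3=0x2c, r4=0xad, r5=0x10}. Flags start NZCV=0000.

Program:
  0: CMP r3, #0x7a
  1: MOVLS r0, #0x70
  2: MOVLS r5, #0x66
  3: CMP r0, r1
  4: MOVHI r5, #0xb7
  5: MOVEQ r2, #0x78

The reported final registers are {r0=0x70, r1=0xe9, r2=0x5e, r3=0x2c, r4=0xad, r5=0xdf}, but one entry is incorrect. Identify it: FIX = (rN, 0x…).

0: ✓ CMP  NZCV=1000
1: ✓ MOVLS  r0←0x70
2: ✓ MOVLS  r5←0x66
3: ✓ CMP  NZCV=1001
4: · MOVHI
5: · MOVEQ

FIX = (r5, 0x66)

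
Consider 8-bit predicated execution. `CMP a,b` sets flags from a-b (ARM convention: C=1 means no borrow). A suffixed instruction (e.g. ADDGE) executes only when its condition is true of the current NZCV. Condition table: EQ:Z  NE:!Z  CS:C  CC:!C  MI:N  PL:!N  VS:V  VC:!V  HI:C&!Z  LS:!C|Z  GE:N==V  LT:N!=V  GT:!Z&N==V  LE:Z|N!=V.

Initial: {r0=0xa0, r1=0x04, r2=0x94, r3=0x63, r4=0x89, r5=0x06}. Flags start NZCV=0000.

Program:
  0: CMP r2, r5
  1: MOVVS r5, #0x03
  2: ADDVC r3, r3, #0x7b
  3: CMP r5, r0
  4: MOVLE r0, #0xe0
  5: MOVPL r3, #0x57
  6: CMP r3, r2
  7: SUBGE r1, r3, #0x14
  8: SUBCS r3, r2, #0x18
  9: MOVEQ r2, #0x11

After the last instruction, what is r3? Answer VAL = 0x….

0: ✓ CMP  NZCV=1010
1: · MOVVS
2: ✓ ADDVC  r3←0xde
3: ✓ CMP  NZCV=0000
4: · MOVLE
5: ✓ MOVPL  r3←0x57
6: ✓ CMP  NZCV=1001
7: ✓ SUBGE  r1←0x43
8: · SUBCS
9: · MOVEQ

VAL = 0x57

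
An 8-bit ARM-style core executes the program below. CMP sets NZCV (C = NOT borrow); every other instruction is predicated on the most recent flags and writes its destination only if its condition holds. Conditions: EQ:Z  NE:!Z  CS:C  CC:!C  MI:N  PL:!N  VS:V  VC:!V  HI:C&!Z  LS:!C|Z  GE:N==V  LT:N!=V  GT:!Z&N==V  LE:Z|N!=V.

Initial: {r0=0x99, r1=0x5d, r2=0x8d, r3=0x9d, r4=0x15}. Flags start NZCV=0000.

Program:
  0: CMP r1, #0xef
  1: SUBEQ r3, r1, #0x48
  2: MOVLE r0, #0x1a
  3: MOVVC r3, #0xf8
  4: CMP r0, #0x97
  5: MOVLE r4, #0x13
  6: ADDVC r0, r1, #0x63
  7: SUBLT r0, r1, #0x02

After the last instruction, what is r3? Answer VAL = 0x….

[0] flags=0000 → (cmp)
[1] flags=0000 EQ?F → skip
[2] flags=0000 LE?F → skip
[3] flags=0000 VC?T → r3=0xf8
[4] flags=0010 → (cmp)
[5] flags=0010 LE?F → skip
[6] flags=0010 VC?T → r0=0xc0
[7] flags=0010 LT?F → skip

VAL = 0xf8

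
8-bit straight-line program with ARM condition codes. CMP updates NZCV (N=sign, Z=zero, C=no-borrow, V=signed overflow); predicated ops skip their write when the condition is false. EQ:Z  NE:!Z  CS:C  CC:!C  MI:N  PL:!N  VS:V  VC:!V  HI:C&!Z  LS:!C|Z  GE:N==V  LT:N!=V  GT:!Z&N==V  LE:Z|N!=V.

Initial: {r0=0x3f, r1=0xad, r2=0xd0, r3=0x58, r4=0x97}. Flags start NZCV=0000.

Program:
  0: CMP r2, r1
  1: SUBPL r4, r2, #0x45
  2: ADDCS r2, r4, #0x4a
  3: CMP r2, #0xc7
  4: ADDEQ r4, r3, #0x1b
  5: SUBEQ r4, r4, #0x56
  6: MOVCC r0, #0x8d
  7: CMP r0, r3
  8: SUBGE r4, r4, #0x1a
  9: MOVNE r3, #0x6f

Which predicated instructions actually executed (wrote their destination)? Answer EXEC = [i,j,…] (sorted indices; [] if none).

[0] flags=0010 → (cmp)
[1] flags=0010 PL?T → r4=0x8b
[2] flags=0010 CS?T → r2=0xd5
[3] flags=0010 → (cmp)
[4] flags=0010 EQ?F → skip
[5] flags=0010 EQ?F → skip
[6] flags=0010 CC?F → skip
[7] flags=1000 → (cmp)
[8] flags=1000 GE?F → skip
[9] flags=1000 NE?T → r3=0x6f

EXEC = [1,2,9]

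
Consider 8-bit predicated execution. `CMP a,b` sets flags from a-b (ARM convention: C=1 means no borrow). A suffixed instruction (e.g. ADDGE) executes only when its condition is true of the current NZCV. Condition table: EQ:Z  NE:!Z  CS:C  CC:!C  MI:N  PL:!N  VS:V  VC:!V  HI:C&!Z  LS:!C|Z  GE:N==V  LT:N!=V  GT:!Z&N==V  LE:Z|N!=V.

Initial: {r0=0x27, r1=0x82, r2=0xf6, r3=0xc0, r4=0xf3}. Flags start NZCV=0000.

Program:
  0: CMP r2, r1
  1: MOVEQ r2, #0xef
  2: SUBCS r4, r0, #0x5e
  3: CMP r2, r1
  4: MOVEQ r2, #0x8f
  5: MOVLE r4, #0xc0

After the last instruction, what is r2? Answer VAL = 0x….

VAL = 0xf6

[0] flags=0010 → (cmp)
[1] flags=0010 EQ?F → skip
[2] flags=0010 CS?T → r4=0xc9
[3] flags=0010 → (cmp)
[4] flags=0010 EQ?F → skip
[5] flags=0010 LE?F → skip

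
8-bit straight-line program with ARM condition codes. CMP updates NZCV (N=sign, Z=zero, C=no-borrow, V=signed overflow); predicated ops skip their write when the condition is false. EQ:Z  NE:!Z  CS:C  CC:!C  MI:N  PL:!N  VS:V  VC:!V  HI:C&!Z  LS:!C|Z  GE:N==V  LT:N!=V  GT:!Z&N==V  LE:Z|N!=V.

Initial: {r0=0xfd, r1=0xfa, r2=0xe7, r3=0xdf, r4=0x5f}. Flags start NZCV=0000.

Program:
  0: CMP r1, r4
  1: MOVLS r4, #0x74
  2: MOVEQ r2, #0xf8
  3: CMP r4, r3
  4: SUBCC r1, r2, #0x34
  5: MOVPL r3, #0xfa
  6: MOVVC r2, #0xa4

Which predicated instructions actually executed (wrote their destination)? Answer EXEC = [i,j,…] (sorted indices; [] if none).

EXEC = [4]

0: ✓ CMP  NZCV=1010
1: · MOVLS
2: · MOVEQ
3: ✓ CMP  NZCV=1001
4: ✓ SUBCC  r1←0xb3
5: · MOVPL
6: · MOVVC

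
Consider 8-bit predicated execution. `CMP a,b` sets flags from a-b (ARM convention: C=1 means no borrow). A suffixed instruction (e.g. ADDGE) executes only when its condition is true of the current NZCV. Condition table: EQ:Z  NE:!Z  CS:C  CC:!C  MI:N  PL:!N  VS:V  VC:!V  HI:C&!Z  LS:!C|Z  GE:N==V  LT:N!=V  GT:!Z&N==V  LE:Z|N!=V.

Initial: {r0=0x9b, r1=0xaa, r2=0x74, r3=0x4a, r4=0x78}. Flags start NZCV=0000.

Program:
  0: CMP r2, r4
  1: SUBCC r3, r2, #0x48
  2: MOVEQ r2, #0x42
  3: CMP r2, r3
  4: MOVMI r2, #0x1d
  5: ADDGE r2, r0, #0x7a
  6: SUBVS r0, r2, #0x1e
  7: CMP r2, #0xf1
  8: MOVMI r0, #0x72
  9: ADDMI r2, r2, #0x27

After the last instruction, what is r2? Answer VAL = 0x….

0: ✓ CMP  NZCV=1000
1: ✓ SUBCC  r3←0x2c
2: · MOVEQ
3: ✓ CMP  NZCV=0010
4: · MOVMI
5: ✓ ADDGE  r2←0x15
6: · SUBVS
7: ✓ CMP  NZCV=0000
8: · MOVMI
9: · ADDMI

VAL = 0x15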